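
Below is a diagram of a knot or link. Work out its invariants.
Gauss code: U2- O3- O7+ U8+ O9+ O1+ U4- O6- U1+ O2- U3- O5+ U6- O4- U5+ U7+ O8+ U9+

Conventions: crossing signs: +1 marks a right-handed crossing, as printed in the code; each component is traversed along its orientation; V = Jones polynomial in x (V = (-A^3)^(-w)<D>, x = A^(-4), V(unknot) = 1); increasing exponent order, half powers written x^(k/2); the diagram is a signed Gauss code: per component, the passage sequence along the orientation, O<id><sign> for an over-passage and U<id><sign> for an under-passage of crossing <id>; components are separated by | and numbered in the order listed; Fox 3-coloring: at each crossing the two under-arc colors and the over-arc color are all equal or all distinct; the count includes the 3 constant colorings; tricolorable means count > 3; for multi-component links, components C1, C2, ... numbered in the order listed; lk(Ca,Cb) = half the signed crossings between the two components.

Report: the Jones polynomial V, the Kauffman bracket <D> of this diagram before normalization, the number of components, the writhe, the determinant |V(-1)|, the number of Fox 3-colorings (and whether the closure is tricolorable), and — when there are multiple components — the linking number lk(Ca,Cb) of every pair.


V = x^-2 - 2x^-1 + 3 - 3x + 3x^2 - 2x^3 + 2x^4 - x^5
<D> = A^-17 - 2A^-13 + 2A^-9 - 3A^-5 + 3A^-1 - 3A^3 + 2A^7 - A^11 (w = +1)
1 component over 9 crossings, w = +1
3 Fox colorings among 3^9, |V(-1)| = 17: not tricolorable
why: det 17 = |V(-1)|; not divisible by 3, so not tricolorable


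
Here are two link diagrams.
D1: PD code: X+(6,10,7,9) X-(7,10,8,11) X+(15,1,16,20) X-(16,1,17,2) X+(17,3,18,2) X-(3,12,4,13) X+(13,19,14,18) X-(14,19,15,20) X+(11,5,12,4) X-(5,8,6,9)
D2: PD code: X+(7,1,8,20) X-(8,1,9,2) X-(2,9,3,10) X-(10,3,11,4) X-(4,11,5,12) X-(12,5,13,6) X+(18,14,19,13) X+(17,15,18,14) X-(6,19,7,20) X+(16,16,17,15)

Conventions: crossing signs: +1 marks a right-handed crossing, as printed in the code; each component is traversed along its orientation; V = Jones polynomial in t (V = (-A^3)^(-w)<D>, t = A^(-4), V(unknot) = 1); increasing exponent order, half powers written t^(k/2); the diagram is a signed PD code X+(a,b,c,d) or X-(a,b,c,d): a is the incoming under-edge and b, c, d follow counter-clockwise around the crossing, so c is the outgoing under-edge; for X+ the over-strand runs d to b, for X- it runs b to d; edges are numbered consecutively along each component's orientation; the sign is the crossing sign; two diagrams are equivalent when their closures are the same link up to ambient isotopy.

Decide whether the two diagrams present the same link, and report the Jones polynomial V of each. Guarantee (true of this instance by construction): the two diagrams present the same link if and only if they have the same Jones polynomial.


equivalent: no
D1 (bracket 1; 10 crossings at w = 0): V = 1
D2 (bracket A^2 + A^10 - A^14 + A^18 - A^22; 10 crossings at w = -2): V = -t^-7 + t^-6 - t^-5 + t^-4 + t^-2
key observation: 2 values of V(t) split the 2 diagrams


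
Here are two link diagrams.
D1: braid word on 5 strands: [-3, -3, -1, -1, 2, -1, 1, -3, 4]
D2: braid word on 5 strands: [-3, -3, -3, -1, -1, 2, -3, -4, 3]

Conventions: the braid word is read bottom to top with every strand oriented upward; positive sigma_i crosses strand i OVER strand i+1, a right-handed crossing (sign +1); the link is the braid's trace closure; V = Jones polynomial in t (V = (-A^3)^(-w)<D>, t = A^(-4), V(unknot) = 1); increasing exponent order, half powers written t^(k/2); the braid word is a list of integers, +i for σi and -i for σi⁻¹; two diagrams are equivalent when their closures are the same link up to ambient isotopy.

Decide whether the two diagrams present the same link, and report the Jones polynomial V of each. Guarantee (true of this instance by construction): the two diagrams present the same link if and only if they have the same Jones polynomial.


equivalent: yes
V(D1) = t^(-13/2) - t^(-11/2) + t^(-9/2) - 2t^(-7/2) - t^(-3/2)  (w -3, c 9, <D> = A^-3 + 2A^5 - A^9 + A^13 - A^17)
V(D2) = t^(-13/2) - t^(-11/2) + t^(-9/2) - 2t^(-7/2) - t^(-3/2)  (w -5, c 9, <D> = A^-9 + 2A^-1 - A^3 + A^7 - A^11)
why: Markov moves rewrite D1 (9 crossings) into D2 (9)


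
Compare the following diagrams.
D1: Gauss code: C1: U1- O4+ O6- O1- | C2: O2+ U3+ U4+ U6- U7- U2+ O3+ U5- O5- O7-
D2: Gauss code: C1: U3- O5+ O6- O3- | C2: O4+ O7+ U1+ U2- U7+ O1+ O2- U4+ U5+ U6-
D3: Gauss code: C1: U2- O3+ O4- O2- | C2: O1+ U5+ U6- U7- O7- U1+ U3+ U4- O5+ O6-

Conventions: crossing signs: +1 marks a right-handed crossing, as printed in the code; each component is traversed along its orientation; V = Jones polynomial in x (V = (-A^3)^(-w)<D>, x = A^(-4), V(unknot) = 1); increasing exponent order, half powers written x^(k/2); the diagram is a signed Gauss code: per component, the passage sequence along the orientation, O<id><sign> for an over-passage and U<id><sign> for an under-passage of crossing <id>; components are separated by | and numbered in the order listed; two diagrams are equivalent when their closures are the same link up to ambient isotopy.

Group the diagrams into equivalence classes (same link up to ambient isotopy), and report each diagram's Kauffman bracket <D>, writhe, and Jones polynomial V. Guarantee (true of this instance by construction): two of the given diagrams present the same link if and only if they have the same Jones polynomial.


equivalence classes: {D1, D2, D3}
D1 (bracket A^-5 + A^-1; 7 crossings at w = -1): V = -x^(-1/2) - x^(1/2)
V(D2) = -x^(-1/2) - x^(1/2)  (w +1, c 7, <D> = A + A^5)
V(D3) = -x^(-1/2) - x^(1/2)  [7 crossings, <D> = A^-5 + A^-1, w = -1]
key observation: all 3 diagrams share one V(x), hence one class


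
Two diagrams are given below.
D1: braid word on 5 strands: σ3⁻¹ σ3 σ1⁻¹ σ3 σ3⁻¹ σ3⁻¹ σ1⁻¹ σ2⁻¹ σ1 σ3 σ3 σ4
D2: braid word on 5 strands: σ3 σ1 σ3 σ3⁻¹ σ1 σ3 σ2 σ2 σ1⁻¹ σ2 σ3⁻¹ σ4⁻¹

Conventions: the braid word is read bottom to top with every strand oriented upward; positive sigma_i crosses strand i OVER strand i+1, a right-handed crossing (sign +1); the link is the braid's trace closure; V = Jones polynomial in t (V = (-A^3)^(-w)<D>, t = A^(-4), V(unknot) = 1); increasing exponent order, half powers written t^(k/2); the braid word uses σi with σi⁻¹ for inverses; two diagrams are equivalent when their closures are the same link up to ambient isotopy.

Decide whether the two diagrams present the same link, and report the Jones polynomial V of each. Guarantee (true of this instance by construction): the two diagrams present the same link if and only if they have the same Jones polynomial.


equivalent: no
D1 (bracket 1; 12 crossings at w = 0): V = 1
D2 (bracket -A^-12 + A^-8 - A^-4 + 2 - A^4 + A^8; 12 crossings at w = +4): V = t - t^2 + 2t^3 - t^4 + t^5 - t^6
key observation: V(t) takes 2 values over 2 diagrams, fixing the grouping


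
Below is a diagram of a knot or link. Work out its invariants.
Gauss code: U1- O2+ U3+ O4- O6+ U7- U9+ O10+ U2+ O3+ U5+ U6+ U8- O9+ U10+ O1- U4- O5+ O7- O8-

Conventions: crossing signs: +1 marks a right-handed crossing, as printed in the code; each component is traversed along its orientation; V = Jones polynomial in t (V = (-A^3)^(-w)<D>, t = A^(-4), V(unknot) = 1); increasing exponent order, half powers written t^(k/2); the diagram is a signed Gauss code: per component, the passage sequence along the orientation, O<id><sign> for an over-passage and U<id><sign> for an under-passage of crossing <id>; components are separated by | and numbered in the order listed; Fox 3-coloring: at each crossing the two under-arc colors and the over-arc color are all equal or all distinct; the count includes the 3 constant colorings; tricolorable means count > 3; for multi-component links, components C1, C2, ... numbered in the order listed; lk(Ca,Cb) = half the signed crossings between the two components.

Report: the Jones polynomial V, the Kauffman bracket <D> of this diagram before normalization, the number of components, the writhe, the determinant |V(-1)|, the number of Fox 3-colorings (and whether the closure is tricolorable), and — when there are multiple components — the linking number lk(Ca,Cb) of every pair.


V(t) = -t^-2 + 2t^-1 - 3 + 5t - 4t^2 + 5t^3 - 4t^4 + 2t^5 - t^6
bracket: -A^-18 + 2A^-14 - 4A^-10 + 5A^-6 - 4A^-2 + 5A^2 - 3A^6 + 2A^10 - A^14, w = +2
1 component, writhe +2, over 10 crossings
det 27, colorings 9 of 3^10 — tricolorable
observation: w = +2 shifts under R1 moves; the (-A^3)^(-2) factor cancels that in V


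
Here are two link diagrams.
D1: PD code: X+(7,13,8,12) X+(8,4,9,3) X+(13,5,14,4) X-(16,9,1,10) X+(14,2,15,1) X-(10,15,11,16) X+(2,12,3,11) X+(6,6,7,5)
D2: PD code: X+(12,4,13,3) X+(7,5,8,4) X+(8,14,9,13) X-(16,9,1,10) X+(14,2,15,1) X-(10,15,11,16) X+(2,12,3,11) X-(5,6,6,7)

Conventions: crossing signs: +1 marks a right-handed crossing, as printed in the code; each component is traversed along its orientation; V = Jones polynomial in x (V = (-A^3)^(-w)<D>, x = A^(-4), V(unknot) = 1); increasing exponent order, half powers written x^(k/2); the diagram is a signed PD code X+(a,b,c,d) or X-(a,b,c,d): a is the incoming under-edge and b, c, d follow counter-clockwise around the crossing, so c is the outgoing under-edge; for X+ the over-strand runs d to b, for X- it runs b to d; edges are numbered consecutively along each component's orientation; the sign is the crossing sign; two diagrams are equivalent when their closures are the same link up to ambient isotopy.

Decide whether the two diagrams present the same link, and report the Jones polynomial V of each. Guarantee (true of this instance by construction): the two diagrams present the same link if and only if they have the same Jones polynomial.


equivalent: yes
V(D1) = x^-1 - 1 + 2x - 2x^2 + 2x^3 - 2x^4 + x^5  (w +4, c 8, <D> = A^-8 - 2A^-4 + 2 - 2A^4 + 2A^8 - A^12 + A^16)
V(D2) = x^-1 - 1 + 2x - 2x^2 + 2x^3 - 2x^4 + x^5  [8 crossings, <D> = A^-14 - 2A^-10 + 2A^-6 - 2A^-2 + 2A^2 - A^6 + A^10, w = +2]
key observation: from 8 to 8 crossings by R-moves: one link, two diagrams


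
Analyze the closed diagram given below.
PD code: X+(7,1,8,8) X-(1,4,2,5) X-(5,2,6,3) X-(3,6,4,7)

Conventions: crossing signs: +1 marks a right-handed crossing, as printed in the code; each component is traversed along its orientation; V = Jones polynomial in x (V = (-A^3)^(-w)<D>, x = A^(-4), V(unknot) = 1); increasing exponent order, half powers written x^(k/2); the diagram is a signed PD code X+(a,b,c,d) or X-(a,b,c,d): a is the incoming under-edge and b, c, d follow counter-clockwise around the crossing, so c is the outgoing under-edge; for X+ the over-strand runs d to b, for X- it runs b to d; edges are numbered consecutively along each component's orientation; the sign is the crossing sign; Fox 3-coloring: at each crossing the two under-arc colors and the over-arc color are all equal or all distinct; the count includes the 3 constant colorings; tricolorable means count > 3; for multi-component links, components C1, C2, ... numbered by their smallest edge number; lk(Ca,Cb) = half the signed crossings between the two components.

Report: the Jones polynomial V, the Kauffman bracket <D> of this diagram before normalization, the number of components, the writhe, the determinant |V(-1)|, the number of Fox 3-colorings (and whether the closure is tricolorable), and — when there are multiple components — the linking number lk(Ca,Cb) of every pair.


V(x) = -x^-4 + x^-3 + x^-1
bracket: A^-2 + A^6 - A^10, w = -2
1 component, writhe -2, over 4 crossings
det 3, colorings 9 of 3^4 — tricolorable
observation: V spans 3 powers of x: at least 3 crossings in any diagram


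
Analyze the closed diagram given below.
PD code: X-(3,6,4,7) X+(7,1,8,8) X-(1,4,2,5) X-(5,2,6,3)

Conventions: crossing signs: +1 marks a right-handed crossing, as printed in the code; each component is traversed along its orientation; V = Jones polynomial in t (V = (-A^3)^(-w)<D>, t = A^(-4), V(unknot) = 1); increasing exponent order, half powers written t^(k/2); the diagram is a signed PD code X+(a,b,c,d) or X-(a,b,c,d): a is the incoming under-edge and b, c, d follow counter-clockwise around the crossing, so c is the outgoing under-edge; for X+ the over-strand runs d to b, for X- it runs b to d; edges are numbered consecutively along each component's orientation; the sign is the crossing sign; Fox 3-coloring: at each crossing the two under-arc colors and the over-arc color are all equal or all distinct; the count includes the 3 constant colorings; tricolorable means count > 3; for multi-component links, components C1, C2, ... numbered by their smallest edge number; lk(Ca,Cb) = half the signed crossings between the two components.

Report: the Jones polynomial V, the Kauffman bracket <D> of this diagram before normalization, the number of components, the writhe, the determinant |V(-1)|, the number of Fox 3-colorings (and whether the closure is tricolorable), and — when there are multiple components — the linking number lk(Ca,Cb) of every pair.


V = -t^-4 + t^-3 + t^-1
<D> = A^-2 + A^6 - A^10 (w = -2)
1 component over 4 crossings, w = -2
9 Fox colorings among 3^4, |V(-1)| = 3: tricolorable
why: w = -2 shifts under R1 moves; the (-A^3)^(2) factor cancels that in V


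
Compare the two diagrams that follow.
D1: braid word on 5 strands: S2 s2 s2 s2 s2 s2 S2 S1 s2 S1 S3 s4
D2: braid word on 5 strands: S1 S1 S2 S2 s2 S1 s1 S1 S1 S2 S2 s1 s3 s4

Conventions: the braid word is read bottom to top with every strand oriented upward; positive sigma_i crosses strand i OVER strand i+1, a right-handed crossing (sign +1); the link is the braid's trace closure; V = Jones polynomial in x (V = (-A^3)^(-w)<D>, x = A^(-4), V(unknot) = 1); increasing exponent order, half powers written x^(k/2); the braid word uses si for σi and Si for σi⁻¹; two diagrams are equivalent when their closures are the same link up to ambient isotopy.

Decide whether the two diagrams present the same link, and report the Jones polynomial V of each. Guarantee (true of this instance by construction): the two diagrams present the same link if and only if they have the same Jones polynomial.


equivalent: no
D1 (bracket A^-14 - 2A^-10 + 2A^-6 - 2A^-2 + 2A^2 - A^6 + A^10; 12 crossings at w = +2): V = x^-1 - 1 + 2x - 2x^2 + 2x^3 - 2x^4 + x^5
V(D2) = -x^-7 + x^-6 - x^-5 + x^-4 + x^-2  (w -4, c 14, <D> = A^-4 + A^4 - A^8 + A^12 - A^16)
key observation: 2 classes among 2 diagrams; unequal V(x) rules out equality


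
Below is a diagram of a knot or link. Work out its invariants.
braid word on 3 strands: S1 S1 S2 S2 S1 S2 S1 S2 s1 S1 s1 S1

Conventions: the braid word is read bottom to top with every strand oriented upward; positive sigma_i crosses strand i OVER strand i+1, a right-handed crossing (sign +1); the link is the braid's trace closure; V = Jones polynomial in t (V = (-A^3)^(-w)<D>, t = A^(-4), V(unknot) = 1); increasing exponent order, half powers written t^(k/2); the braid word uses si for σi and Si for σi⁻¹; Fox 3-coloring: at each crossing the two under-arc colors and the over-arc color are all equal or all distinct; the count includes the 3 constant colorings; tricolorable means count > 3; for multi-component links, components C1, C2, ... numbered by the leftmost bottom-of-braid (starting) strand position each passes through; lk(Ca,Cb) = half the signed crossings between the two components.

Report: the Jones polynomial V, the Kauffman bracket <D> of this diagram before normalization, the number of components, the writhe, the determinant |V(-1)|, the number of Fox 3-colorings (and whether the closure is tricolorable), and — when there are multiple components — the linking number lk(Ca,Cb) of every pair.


V = -t^-8 + t^-5 + t^-3
<D> = A^-12 + A^-4 - A^8 (w = -8)
1 component over 12 crossings, w = -8
9 Fox colorings among 3^12, |V(-1)| = 3: tricolorable
why: inverse pairs cancel, leaving σ1⁻¹ σ1⁻¹ σ2⁻¹ σ2⁻¹ σ1⁻¹ σ2⁻¹ σ1⁻¹ σ2⁻¹


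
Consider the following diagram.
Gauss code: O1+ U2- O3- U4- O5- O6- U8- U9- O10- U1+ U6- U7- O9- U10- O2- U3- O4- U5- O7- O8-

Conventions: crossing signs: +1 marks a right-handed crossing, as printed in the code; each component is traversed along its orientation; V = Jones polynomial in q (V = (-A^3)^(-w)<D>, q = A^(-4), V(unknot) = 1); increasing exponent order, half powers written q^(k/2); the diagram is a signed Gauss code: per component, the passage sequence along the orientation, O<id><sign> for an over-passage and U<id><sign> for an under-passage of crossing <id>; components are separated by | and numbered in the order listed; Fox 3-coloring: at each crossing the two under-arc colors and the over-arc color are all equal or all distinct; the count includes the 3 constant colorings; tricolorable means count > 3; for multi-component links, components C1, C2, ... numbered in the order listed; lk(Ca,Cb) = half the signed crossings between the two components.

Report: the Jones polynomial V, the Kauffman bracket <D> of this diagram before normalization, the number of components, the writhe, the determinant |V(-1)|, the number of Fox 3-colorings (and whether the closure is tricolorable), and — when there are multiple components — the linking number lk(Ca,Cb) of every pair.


V = q^-11 - 2q^-10 + 2q^-9 - 3q^-8 + 2q^-7 - 2q^-6 + 2q^-5 + q^-3
<D> = A^-12 + 2A^-4 - 2 + 2A^4 - 3A^8 + 2A^12 - 2A^16 + A^20 (w = -8)
1 component over 10 crossings, w = -8
9 Fox colorings among 3^10, |V(-1)| = 15: tricolorable
why: det 15 = |V(-1)|; divisible by 3, so tricolorable


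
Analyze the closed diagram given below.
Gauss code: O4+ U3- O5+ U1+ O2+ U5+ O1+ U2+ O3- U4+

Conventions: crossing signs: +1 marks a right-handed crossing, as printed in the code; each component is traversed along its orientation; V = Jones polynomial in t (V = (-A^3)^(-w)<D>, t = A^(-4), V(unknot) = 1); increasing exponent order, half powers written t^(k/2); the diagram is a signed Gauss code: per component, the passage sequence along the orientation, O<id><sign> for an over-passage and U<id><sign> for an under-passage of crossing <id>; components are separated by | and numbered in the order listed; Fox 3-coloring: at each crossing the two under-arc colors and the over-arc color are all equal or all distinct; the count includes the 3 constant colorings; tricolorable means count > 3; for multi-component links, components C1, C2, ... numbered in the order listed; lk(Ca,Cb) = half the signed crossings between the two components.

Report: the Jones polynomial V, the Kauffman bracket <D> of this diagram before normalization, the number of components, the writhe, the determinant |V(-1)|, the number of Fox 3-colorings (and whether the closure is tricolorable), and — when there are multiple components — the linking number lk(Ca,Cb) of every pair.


V = t + t^3 - t^4
<D> = A^-7 - A^-3 - A^5 (w = +3)
1 component over 5 crossings, w = +3
9 Fox colorings among 3^5, |V(-1)| = 3: tricolorable
why: w = +3 shifts under R1 moves; the (-A^3)^(-3) factor cancels that in V


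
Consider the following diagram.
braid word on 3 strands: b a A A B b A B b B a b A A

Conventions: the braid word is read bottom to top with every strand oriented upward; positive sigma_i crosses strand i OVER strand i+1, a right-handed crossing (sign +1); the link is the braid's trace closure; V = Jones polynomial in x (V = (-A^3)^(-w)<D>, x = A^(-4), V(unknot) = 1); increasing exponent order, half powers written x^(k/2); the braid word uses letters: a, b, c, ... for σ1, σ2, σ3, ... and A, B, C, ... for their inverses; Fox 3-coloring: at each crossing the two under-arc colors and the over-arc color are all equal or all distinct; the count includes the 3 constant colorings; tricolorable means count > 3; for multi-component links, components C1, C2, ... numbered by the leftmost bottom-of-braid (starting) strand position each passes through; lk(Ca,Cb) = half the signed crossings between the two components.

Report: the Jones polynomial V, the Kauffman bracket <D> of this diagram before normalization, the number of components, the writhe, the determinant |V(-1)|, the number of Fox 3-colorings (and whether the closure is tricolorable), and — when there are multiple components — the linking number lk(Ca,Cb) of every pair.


V = x^-5 - 2x^-4 + 2x^-3 - 2x^-2 + 2x^-1 - 1 + x
<D> = A^-10 - A^-6 + 2A^-2 - 2A^2 + 2A^6 - 2A^10 + A^14 (w = -2)
1 component over 14 crossings, w = -2
3 Fox colorings among 3^14, |V(-1)| = 11: not tricolorable
why: the span of V is 6, forcing >= 6 crossings in any diagram


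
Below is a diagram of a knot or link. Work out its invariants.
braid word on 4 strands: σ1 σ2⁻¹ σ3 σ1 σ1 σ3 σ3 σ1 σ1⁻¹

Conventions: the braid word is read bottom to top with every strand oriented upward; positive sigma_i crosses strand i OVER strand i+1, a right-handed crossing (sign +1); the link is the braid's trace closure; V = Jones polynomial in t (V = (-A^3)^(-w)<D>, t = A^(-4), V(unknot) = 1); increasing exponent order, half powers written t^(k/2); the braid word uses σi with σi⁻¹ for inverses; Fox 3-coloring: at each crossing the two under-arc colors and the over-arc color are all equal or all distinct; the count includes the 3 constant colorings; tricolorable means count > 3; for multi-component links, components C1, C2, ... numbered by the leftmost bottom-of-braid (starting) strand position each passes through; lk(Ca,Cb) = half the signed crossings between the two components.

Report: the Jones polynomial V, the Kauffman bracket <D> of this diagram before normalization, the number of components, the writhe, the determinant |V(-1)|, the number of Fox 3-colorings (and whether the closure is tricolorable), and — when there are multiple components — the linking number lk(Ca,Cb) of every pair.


V = t^2 + 2t^4 - 2t^5 + t^6 - 2t^7 + t^8
<D> = -A^-17 + 2A^-13 - A^-9 + 2A^-5 - 2A^-1 - A^7 (w = +5)
1 component over 9 crossings, w = +5
27 Fox colorings among 3^9, |V(-1)| = 9: tricolorable
why: w = +5 shifts under R1 moves; the (-A^3)^(-5) factor cancels that in V


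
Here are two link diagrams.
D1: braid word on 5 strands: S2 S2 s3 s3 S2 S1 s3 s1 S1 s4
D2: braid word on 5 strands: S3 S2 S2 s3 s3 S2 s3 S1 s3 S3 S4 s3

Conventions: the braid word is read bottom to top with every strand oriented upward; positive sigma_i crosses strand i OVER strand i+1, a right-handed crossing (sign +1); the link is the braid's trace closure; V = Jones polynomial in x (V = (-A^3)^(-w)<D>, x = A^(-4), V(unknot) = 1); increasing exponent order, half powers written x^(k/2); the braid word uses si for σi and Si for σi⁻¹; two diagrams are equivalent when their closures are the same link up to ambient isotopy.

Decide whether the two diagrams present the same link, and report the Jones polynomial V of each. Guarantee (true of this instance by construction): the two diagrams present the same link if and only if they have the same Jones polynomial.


equivalent: yes
V(D1) = -x^-3 + 2x^-2 - 2x^-1 + 3 - 2x + 2x^2 - x^3  (w 0, c 10, <D> = -A^-12 + 2A^-8 - 2A^-4 + 3 - 2A^4 + 2A^8 - A^12)
D2 (bracket -A^-18 + 2A^-14 - 2A^-10 + 3A^-6 - 2A^-2 + 2A^2 - A^6; 12 crossings at w = -2): V = -x^-3 + 2x^-2 - 2x^-1 + 3 - 2x + 2x^2 - x^3
why: Markov moves rewrite D1 (10 crossings) into D2 (12)


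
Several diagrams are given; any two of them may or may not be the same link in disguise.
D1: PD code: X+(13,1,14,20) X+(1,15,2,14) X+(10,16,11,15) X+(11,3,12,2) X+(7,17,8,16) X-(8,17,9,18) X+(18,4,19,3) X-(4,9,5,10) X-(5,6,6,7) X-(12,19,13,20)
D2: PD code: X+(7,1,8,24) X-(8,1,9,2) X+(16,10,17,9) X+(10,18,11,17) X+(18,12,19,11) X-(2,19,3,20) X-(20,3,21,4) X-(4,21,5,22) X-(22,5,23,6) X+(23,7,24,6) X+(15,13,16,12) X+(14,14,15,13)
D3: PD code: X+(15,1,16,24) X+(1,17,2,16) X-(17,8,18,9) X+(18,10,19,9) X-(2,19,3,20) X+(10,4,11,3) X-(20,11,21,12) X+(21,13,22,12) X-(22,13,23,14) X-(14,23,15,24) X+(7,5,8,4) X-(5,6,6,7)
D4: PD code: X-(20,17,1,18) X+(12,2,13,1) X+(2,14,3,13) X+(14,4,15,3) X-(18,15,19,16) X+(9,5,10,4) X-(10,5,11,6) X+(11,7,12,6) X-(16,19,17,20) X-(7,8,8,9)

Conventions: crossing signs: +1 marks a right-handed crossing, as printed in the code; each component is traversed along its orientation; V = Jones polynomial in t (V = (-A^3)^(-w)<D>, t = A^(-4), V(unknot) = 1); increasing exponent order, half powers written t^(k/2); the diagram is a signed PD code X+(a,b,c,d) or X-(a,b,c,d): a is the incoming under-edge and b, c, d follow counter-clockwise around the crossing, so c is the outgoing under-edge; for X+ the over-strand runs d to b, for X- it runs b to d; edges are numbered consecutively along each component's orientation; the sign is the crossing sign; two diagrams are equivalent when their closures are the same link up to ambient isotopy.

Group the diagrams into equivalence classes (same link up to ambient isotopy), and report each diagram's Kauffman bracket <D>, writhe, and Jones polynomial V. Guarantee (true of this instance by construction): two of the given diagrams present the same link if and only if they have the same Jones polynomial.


grouping into links: {D1} | {D2, D4} | {D3}
V(D1) = t + t^3 - t^4  (w +2, c 10, <D> = -A^-10 + A^-6 + A^2)
D2 (bracket -A^-6 + A^-2 - A^2 + 3A^6 - A^10 + A^14 - A^18; 12 crossings at w = +2): V = -t^-3 + t^-2 - t^-1 + 3 - t + t^2 - t^3
V(D3) = 1  [12 crossings, <D> = 1, w = 0]
D4 (bracket -A^-12 + A^-8 - A^-4 + 3 - A^4 + A^8 - A^12; 10 crossings at w = 0): V = -t^-3 + t^-2 - t^-1 + 3 - t + t^2 - t^3
key observation: 3 classes among 4 diagrams; unequal V(t) rules out equality


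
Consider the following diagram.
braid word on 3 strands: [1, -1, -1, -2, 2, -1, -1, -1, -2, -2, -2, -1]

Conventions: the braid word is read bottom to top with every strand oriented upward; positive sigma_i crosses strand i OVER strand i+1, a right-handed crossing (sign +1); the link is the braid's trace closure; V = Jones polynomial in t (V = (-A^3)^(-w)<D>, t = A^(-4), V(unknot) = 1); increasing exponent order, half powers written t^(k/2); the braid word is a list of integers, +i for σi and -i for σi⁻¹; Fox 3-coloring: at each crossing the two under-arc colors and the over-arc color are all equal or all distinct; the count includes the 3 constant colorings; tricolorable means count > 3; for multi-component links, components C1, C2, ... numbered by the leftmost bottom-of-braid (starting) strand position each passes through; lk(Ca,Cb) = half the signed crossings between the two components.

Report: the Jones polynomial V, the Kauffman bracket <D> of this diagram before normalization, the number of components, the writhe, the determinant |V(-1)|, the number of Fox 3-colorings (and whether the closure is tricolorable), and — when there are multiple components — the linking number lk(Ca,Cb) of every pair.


Jones polynomial: V(t) = t^-11 - 2t^-10 + 2t^-9 - 3t^-8 + 2t^-7 - 2t^-6 + 2t^-5 + t^-3
<D> = A^-12 + 2A^-4 - 2 + 2A^4 - 3A^8 + 2A^12 - 2A^16 + A^20; writhe -8
components 1, writhe -8 (12 crossings)
3-colorings: 9 of 3^12, det 15 — tricolorable
note: free reduction leaves σ1⁻¹ σ1⁻¹ σ1⁻¹ σ1⁻¹ σ2⁻¹ σ2⁻¹ σ2⁻¹ σ1⁻¹ of the original 12 letters


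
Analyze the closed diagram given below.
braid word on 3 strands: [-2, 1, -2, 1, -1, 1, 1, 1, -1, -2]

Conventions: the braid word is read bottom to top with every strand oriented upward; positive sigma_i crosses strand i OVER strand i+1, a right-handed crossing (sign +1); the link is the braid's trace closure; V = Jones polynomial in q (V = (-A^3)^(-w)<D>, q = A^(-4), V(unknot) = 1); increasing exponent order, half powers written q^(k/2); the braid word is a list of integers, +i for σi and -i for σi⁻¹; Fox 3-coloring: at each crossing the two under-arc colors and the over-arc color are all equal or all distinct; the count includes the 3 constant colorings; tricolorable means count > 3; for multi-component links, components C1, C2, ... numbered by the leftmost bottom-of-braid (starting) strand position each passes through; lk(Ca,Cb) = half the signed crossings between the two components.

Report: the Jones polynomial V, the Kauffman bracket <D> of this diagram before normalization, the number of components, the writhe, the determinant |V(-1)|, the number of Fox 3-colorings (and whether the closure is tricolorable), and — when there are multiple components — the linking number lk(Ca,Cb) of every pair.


V = -q^-3 + 2q^-2 - 2q^-1 + 3 - 2q + 2q^2 - q^3
<D> = -A^-12 + 2A^-8 - 2A^-4 + 3 - 2A^4 + 2A^8 - A^12 (w = 0)
1 component over 10 crossings, w = 0
3 Fox colorings among 3^10, |V(-1)| = 13: not tricolorable
why: inverse pairs cancel, leaving σ2⁻¹ σ1 σ2⁻¹ σ1 σ1 σ2⁻¹


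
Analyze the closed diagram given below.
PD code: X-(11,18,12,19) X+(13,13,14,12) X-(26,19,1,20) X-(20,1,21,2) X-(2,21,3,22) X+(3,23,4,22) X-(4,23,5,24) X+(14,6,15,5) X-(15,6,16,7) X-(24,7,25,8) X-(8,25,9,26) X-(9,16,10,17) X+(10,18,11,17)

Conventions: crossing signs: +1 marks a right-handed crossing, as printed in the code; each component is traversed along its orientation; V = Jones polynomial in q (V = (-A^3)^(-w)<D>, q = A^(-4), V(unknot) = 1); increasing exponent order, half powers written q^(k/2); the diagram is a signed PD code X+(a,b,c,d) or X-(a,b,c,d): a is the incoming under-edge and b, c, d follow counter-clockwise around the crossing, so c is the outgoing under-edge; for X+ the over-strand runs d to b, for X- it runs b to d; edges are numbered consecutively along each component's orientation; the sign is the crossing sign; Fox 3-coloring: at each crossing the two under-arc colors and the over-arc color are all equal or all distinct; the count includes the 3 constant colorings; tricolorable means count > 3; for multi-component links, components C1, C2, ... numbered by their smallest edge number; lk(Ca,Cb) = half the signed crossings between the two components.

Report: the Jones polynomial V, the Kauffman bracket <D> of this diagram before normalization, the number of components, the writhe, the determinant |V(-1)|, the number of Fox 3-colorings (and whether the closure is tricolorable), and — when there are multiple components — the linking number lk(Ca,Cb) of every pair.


V(q) = -q^-7 + q^-6 - q^-5 + q^-4 + q^-2
bracket: -A^-7 - A + A^5 - A^9 + A^13, w = -5
1 component, writhe -5, over 13 crossings
det 5, colorings 3 of 3^13 — not tricolorable
observation: V spans 5 powers of q: at least 5 crossings in any diagram


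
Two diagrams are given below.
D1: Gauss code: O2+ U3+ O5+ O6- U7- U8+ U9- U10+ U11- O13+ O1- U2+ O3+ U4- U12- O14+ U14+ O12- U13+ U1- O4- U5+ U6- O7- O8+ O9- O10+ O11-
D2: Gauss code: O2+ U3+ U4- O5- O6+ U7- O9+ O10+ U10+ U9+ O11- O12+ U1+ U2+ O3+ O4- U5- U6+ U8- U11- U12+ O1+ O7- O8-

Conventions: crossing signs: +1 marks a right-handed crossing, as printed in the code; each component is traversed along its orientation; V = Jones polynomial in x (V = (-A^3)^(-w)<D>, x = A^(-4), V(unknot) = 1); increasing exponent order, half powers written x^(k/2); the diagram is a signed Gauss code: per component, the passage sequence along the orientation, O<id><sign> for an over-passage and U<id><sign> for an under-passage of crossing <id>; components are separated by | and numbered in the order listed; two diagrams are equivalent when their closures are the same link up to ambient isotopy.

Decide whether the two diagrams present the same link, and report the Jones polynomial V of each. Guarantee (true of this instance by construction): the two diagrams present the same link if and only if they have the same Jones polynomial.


equivalent: yes
V(D1) = 1  (w 0, c 14, <D> = 1)
V(D2) = 1  [12 crossings, <D> = A^6, w = +2]
key observation: from 14 to 12 crossings by R-moves: one link, two diagrams


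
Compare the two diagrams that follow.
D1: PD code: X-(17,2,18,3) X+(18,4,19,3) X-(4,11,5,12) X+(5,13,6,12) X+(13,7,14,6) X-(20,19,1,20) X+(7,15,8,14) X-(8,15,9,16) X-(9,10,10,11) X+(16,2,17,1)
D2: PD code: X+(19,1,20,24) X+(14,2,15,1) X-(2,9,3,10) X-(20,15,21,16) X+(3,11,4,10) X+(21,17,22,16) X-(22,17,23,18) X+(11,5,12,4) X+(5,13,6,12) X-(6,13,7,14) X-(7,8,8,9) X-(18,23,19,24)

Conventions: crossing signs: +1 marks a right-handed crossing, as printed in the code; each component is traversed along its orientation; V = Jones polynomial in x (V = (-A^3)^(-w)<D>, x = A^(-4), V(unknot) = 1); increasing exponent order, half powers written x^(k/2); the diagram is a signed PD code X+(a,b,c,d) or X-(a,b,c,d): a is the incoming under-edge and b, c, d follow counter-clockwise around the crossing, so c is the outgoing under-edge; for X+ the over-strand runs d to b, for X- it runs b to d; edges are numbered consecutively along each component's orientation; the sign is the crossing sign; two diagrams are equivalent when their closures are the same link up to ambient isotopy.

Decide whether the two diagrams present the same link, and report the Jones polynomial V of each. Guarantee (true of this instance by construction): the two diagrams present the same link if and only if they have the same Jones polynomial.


same link: yes
V(D1) = 1  [10 crossings, <D> = 1, w = 0]
V(D2) = 1  [12 crossings, <D> = 1, w = 0]
insight: Reidemeister moves carry D1 (10 crossings) to D2 (12)


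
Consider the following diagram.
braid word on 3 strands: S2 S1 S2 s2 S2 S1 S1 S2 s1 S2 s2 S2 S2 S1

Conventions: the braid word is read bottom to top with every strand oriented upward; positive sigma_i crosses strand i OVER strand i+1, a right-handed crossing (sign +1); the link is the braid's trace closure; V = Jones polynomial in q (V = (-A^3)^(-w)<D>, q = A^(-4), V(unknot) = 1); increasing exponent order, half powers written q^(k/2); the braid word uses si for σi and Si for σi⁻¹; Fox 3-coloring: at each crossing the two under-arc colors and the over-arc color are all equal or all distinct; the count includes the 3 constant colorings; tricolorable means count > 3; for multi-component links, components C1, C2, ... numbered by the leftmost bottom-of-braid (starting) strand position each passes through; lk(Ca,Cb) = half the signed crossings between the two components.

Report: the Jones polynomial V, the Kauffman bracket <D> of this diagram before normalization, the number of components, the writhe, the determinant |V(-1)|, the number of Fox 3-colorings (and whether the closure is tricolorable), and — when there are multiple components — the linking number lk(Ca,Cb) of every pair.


Jones polynomial: V(q) = -q^-8 + q^-5 + q^-3
<D> = A^-12 + A^-4 - A^8; writhe -8
components 1, writhe -8 (14 crossings)
3-colorings: 9 of 3^14, det 3 — tricolorable
note: V spans 5 powers of q: at least 5 crossings in any diagram


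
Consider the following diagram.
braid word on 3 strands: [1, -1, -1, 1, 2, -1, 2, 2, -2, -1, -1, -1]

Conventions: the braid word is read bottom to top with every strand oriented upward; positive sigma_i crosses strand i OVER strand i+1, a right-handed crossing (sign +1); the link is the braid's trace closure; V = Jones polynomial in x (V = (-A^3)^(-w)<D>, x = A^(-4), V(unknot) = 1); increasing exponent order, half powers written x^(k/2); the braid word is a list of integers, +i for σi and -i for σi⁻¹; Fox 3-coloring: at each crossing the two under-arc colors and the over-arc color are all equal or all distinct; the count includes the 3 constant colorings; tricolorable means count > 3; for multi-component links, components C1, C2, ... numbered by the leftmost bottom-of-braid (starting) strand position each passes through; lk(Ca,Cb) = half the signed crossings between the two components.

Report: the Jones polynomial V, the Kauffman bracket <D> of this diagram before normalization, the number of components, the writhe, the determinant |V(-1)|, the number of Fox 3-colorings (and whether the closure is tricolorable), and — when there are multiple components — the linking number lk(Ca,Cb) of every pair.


V = x^-5 - 2x^-4 + 2x^-3 - 2x^-2 + 2x^-1 - 1 + x
<D> = A^-10 - A^-6 + 2A^-2 - 2A^2 + 2A^6 - 2A^10 + A^14 (w = -2)
1 component over 12 crossings, w = -2
3 Fox colorings among 3^12, |V(-1)| = 11: not tricolorable
why: w = -2 shifts under R1 moves; the (-A^3)^(2) factor cancels that in V


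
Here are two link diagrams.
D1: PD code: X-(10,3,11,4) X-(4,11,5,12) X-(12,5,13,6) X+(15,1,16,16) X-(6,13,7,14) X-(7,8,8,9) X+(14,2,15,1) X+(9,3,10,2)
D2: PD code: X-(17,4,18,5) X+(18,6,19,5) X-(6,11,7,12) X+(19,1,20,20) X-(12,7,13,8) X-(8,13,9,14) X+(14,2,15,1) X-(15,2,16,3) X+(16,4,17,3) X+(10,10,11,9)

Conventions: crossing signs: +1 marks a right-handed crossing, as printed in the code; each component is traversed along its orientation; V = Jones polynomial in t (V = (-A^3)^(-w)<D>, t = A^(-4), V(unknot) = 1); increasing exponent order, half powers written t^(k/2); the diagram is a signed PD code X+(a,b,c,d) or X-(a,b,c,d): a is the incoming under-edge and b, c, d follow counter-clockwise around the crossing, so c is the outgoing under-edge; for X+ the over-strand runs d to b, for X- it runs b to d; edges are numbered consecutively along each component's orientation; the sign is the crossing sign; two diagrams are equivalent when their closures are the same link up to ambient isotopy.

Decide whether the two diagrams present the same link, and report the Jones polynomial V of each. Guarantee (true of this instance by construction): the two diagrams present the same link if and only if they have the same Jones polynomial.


equivalent: yes
D1 (bracket A^-2 + A^6 - A^10; 8 crossings at w = -2): V = -t^-4 + t^-3 + t^-1
D2 (bracket A^4 + A^12 - A^16; 10 crossings at w = 0): V = -t^-4 + t^-3 + t^-1
key observation: one V(t) for all 2 diagrams — one class (guaranteed)


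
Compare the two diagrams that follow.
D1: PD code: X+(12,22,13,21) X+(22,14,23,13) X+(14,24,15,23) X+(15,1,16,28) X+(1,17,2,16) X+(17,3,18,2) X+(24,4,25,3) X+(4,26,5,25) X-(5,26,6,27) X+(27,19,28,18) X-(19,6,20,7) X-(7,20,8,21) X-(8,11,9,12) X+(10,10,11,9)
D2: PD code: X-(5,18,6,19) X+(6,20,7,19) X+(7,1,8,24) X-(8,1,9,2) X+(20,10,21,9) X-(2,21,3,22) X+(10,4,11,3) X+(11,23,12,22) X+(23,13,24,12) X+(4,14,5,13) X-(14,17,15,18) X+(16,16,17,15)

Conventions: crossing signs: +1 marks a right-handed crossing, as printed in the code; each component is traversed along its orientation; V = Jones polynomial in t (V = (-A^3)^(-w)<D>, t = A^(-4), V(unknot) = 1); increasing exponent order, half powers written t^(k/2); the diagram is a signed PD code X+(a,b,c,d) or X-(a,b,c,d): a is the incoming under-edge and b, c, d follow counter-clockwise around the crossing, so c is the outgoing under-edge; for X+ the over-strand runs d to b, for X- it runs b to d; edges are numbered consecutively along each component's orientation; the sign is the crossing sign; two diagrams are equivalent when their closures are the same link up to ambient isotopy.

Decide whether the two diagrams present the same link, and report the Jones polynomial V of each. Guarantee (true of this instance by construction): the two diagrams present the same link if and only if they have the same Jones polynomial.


same link: no
V(D1) = t^2 + t^4 - t^5 + t^6 - t^7  [14 crossings, <D> = -A^-10 + A^-6 - A^-2 + A^2 + A^10, w = +6]
D2 (bracket -A^-12 + A^-8 - A^-4 + 2 - A^4 + A^8; 12 crossings at w = +4): V = t - t^2 + 2t^3 - t^4 + t^5 - t^6
note: 2 values of V(t) split the 2 diagrams


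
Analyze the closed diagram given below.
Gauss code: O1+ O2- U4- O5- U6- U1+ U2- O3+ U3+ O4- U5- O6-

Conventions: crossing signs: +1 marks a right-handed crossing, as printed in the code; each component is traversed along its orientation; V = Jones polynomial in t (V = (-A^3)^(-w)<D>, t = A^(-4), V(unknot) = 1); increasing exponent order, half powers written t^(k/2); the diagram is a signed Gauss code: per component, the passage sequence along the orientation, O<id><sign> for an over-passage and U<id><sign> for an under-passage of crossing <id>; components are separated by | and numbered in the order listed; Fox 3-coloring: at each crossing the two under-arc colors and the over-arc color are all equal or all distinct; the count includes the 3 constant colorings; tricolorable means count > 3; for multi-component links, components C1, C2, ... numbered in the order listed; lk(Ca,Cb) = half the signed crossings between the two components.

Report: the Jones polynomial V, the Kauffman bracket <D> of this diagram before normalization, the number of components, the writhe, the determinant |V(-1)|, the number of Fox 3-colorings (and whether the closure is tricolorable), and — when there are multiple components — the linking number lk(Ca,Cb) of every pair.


V(t) = -t^-4 + t^-3 + t^-1
bracket: A^-2 + A^6 - A^10, w = -2
1 component, writhe -2, over 6 crossings
det 3, colorings 9 of 3^6 — tricolorable
observation: |V(-1)| = 3: so tricolorable, since 3 divides 3
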